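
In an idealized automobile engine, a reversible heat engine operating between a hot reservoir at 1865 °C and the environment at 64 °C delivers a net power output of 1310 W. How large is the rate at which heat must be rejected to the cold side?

T_H = 1865 °C → 1865 + 273.15 = 2138.15 K.
T_C = 64 °C → 64 + 273.15 = 337.15 K.
Carnot efficiency: η = 1 − T_C/T_H = 1 − 337.15/2138.15 = 0.8423.
Since Q_C/Q_H = T_C/T_H and Q_H = W/η, Q_C = W·T_C/(T_H − T_C) = 1310 × 337.15/1801.00 = 245 W.

Q̇_C ≈ 245 W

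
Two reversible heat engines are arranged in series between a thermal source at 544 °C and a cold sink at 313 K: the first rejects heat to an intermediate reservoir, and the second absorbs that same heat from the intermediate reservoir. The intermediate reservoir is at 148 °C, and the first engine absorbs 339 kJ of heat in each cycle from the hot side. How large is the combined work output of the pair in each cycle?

T_H = 544 °C → 544 + 273.15 = 817.15 K.
Two reversible stages in series are equivalent to a single Carnot engine between T_H and T_C, so η_total = 1 − T_C/T_H = 1 − 313.00/817.15 = 0.6170.
W_total = η_total · Q_H = 0.6170 × 339 = 209.1 kJ.

W_total ≈ 209.1 kJ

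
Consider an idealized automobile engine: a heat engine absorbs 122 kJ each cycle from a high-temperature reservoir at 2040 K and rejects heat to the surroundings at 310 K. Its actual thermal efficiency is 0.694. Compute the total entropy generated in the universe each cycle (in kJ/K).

ΔS_univ ≈ 0.06062 kJ/K

W = η·Q_H = 0.694 × 122 = 84.67 kJ, so Q_C = Q_H − W = 37.33 kJ.
Reservoir entropy changes: ΔS_H = −Q_H/T_H = −122/2040.00 = -0.05980 kJ/K and ΔS_C = +Q_C/T_C = 37.33/310.00 = 0.1204 kJ/K.
ΔS_univ = −Q_H/T_H + Q_C/T_C = 0.06062 kJ/K (> 0, since η = 0.694 < η_Carnot = 0.848).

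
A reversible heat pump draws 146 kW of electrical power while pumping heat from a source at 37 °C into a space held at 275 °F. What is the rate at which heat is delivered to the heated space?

Q̇_H ≈ 608 kW

T_H = 275 °F → (275 − 32) × 5/9 = 135.00 °C = 408.15 K.
T_C = 37 °C → 37 + 273.15 = 310.15 K.
Reversible heating COP: COP_HP = T_H/(T_H − T_C) = 408.15/98.00 = 4.1648.
Q_H = COP_HP · W = 4.1648 × 146 = 608 kW.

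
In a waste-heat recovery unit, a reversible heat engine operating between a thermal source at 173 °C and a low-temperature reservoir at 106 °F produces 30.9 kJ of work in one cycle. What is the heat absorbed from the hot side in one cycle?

T_H = 173 °C → 173 + 273.15 = 446.15 K.
T_C = 106 °F → (106 − 32) × 5/9 = 41.11 °C = 314.26 K.
Carnot efficiency: η = 1 − T_C/T_H = 1 − 314.26/446.15 = 0.2956.
Q_H = W/η = 30.9/0.2956 = 104.5 kJ.

Q_H ≈ 104.5 kJ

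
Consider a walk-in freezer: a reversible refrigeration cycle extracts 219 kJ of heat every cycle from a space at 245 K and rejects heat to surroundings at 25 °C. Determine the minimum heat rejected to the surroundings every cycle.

T_H = 25 °C → 25 + 273.15 = 298.15 K.
For a reversible cycle Q_H/Q_C = T_H/T_C, so Q_H = Q_C·T_H/T_C = 219 × 298.15/245.00 = 267 kJ.

Q_H ≈ 267 kJ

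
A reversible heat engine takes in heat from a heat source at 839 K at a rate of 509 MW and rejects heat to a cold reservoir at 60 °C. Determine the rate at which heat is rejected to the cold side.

Q̇_C ≈ 202 MW

T_C = 60 °C → 60 + 273.15 = 333.15 K.
For a reversible engine, η = 1 − T_C/T_H = 1 − 333.15/839.00 = 0.6029.
For a reversible cycle Q_C/Q_H = T_C/T_H, so Q_C = 509 × 333.15/839.00 = 202 MW.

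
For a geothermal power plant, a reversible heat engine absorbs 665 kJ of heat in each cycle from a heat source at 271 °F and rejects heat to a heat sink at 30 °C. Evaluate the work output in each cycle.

W ≈ 168 kJ

T_H = 271 °F → (271 − 32) × 5/9 = 132.78 °C = 405.93 K.
T_C = 30 °C → 30 + 273.15 = 303.15 K.
For a reversible engine, η = 1 − T_C/T_H = 1 − 303.15/405.93 = 0.2532.
W = η·Q_H = 0.2532 × 665 = 168 kJ.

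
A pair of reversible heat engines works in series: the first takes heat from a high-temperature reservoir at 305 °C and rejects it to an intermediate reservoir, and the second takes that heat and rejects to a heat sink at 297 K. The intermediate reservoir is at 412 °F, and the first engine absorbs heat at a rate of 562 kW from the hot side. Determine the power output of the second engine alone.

Ẇ₂ ≈ 182.0 kW

T_H = 305 °C → 305 + 273.15 = 578.15 K.
T_m = 412 °F → (412 − 32) × 5/9 = 211.11 °C = 484.26 K.
Heat entering the second stage: Q_m = Q_H·(T_m/T_H) = 562 × 484.26/578.15 = 470.7 kW.
Second-stage efficiency η₂ = 1 − T_C/T_m = 1 − 297.00/484.26 = 0.3867, so W₂ = η₂·Q_m = 182.0 kW.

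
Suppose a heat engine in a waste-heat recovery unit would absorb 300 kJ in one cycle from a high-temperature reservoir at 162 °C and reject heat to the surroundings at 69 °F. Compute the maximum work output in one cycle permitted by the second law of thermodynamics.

W_max ≈ 97.51 kJ

T_H = 162 °C → 162 + 273.15 = 435.15 K.
T_C = 69 °F → (69 − 32) × 5/9 = 20.56 °C = 293.71 K.
The upper bound on efficiency is η_max = 1 − T_C/T_H = 1 − 293.71/435.15 = 0.3250.
W_max = η_max · Q_H = 0.3250 × 300 = 97.51 kJ.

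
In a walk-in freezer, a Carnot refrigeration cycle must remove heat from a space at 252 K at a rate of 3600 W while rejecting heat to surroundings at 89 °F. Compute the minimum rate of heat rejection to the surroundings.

T_H = 89 °F → (89 − 32) × 5/9 = 31.67 °C = 304.82 K.
For a reversible cycle Q_H/Q_C = T_H/T_C, so Q_H = Q_C·T_H/T_C = 3600 × 304.82/252.00 = 4350 W.

Q̇_H ≈ 4350 W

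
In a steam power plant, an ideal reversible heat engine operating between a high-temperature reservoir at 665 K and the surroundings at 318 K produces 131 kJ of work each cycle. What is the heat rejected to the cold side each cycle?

Q_C ≈ 120.1 kJ

The Carnot efficiency is η = 1 − T_C/T_H = 1 − 318.00/665.00 = 0.5218.
Since Q_C/Q_H = T_C/T_H and Q_H = W/η, Q_C = W·T_C/(T_H − T_C) = 131 × 318.00/347.00 = 120.1 kJ.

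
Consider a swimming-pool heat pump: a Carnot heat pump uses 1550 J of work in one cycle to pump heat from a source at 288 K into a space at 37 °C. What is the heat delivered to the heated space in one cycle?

T_H = 37 °C → 37 + 273.15 = 310.15 K.
Reversible heating COP: COP_HP = T_H/(T_H − T_C) = 310.15/22.15 = 14.0023.
Q_H = COP_HP · W = 14.0023 × 1550 = 21700 J.

Q_H ≈ 21700 J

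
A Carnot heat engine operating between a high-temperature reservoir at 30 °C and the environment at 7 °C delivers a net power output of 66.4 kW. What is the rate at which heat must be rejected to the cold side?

Q̇_C ≈ 809 kW

T_H = 30 °C → 30 + 273.15 = 303.15 K.
T_C = 7 °C → 7 + 273.15 = 280.15 K.
The Carnot efficiency is η = 1 − T_C/T_H = 1 − 280.15/303.15 = 0.0759.
Since Q_C/Q_H = T_C/T_H and Q_H = W/η, Q_C = W·T_C/(T_H − T_C) = 66.4 × 280.15/23.00 = 809 kW.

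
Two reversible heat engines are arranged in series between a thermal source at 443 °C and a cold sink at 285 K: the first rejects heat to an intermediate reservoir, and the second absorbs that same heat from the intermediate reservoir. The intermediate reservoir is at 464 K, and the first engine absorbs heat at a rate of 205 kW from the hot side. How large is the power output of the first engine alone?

Ẇ₁ ≈ 72.18 kW

T_H = 443 °C → 443 + 273.15 = 716.15 K.
First-stage efficiency η₁ = 1 − T_m/T_H = 1 − 464.00/716.15 = 0.3521.
W₁ = η₁·Q_H = 0.3521 × 205 = 72.18 kW.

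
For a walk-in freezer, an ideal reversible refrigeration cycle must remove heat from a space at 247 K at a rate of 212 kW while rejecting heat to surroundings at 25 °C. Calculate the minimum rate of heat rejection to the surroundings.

T_H = 25 °C → 25 + 273.15 = 298.15 K.
For a reversible cycle Q_H/Q_C = T_H/T_C, so Q_H = Q_C·T_H/T_C = 212 × 298.15/247.00 = 256 kW.

Q̇_H ≈ 256 kW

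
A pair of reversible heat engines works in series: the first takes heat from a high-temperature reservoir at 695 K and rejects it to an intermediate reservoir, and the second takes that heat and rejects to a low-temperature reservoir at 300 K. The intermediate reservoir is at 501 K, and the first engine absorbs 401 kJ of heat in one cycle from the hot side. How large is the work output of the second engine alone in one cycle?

W₂ ≈ 116 kJ

Heat entering the second stage: Q_m = Q_H·(T_m/T_H) = 401 × 501.00/695.00 = 289 kJ.
Second-stage efficiency η₂ = 1 − T_C/T_m = 1 − 300.00/501.00 = 0.4012, so W₂ = η₂·Q_m = 116 kJ.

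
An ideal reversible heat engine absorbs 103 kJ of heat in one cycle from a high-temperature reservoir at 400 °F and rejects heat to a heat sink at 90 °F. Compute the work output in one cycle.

T_H = 400 °F → (400 − 32) × 5/9 = 204.44 °C = 477.59 K.
T_C = 90 °F → (90 − 32) × 5/9 = 32.22 °C = 305.37 K.
The Carnot efficiency is η = 1 − T_C/T_H = 1 − 305.37/477.59 = 0.3606.
W = η·Q_H = 0.3606 × 103 = 37.1 kJ.

W ≈ 37.1 kJ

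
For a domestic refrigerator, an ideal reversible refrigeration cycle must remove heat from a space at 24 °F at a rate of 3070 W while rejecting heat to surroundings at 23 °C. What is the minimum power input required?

T_H = 23 °C → 23 + 273.15 = 296.15 K.
T_C = 24 °F → (24 − 32) × 5/9 = -4.44 °C = 268.71 K.
Carnot COP: COP_R = T_C/(T_H − T_C) = 268.71/27.44 = 9.7909.
W = Q_C/COP_R = 3070/9.7909 = 314 W.

Ẇ_in ≈ 314 W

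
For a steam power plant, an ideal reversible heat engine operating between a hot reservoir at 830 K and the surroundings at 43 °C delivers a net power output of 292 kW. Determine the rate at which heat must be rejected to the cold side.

Q̇_C ≈ 180 kW

T_C = 43 °C → 43 + 273.15 = 316.15 K.
For a reversible engine, η = 1 − T_C/T_H = 1 − 316.15/830.00 = 0.6191.
Since Q_C/Q_H = T_C/T_H and Q_H = W/η, Q_C = W·T_C/(T_H − T_C) = 292 × 316.15/513.85 = 180 kW.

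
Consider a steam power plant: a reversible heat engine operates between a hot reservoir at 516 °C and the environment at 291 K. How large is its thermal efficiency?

η ≈ 0.6312

T_H = 516 °C → 516 + 273.15 = 789.15 K.
The Carnot efficiency is η = 1 − T_C/T_H = 1 − 291.00/789.15 = 0.6312.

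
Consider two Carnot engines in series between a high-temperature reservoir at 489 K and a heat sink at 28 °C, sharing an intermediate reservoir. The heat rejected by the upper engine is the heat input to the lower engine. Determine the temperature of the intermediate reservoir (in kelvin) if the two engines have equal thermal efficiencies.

T_C = 28 °C → 28 + 273.15 = 301.15 K.
Equal efficiencies require 1 − T_m/T_H = 1 − T_C/T_m, i.e. T_m/T_H = T_C/T_m, so T_m = √(T_H·T_C) = √(489.00 × 301.15) = 383.7 K.

T_m ≈ 383.7 K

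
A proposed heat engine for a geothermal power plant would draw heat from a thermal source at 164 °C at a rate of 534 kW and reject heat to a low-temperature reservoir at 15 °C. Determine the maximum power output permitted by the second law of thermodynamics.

T_H = 164 °C → 164 + 273.15 = 437.15 K.
T_C = 15 °C → 15 + 273.15 = 288.15 K.
The upper bound on efficiency is η_max = 1 − T_C/T_H = 1 − 288.15/437.15 = 0.3408.
W_max = η_max · Q_H = 0.3408 × 534 = 182 kW.

Ẇ_max ≈ 182 kW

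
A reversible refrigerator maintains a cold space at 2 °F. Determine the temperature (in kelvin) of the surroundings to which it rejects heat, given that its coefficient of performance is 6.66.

T_H ≈ 295 K

T_C = 2 °F → (2 − 32) × 5/9 = -16.67 °C = 256.48 K.
COP_R = T_C/(T_H − T_C) ⇒ T_H = T_C·(1 + 1/COP_R) = 256.48 × (1 + 1/6.66) = 295 K.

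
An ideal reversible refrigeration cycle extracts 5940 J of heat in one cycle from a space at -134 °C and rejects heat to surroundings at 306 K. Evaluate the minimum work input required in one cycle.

W_in ≈ 7122 J

T_C = -134 °C → -134 + 273.15 = 139.15 K.
For a reversible refrigerator, COP_R = T_C/(T_H − T_C) = 139.15/166.85 = 0.8340.
W = Q_C/COP_R = 5940/0.8340 = 7122 J.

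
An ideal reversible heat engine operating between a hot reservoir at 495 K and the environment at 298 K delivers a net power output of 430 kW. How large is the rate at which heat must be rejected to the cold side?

For a reversible engine, η = 1 − T_C/T_H = 1 − 298.00/495.00 = 0.3980.
Since Q_C/Q_H = T_C/T_H and Q_H = W/η, Q_C = W·T_C/(T_H − T_C) = 430 × 298.00/197.00 = 650 kW.

Q̇_C ≈ 650 kW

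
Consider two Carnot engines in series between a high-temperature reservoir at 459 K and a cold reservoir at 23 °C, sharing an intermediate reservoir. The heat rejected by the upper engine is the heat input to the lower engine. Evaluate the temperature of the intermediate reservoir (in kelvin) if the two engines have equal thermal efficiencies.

T_m ≈ 368.7 K

T_C = 23 °C → 23 + 273.15 = 296.15 K.
Equal efficiencies require 1 − T_m/T_H = 1 − T_C/T_m, i.e. T_m/T_H = T_C/T_m, so T_m = √(T_H·T_C) = √(459.00 × 296.15) = 368.7 K.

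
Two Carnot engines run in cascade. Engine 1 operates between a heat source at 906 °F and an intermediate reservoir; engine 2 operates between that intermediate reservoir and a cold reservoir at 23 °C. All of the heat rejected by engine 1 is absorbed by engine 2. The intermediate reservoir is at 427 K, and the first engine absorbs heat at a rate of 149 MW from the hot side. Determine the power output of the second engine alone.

Ẇ₂ ≈ 25.7 MW

T_H = 906 °F → (906 − 32) × 5/9 = 485.56 °C = 758.71 K.
T_C = 23 °C → 23 + 273.15 = 296.15 K.
Heat entering the second stage: Q_m = Q_H·(T_m/T_H) = 149 × 427.00/758.71 = 83.9 MW.
Second-stage efficiency η₂ = 1 − T_C/T_m = 1 − 296.15/427.00 = 0.3064, so W₂ = η₂·Q_m = 25.7 MW.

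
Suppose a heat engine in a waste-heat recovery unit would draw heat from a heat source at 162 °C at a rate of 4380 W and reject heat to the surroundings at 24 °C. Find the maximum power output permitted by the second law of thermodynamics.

T_H = 162 °C → 162 + 273.15 = 435.15 K.
T_C = 24 °C → 24 + 273.15 = 297.15 K.
By the Carnot theorem, η_max = 1 − T_C/T_H = 1 − 297.15/435.15 = 0.3171.
W_max = η_max · Q_H = 0.3171 × 4380 = 1390 W.

Ẇ_max ≈ 1390 W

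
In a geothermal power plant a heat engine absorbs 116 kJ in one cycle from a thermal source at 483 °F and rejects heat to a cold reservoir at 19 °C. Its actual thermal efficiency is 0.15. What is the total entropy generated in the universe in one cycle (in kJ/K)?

T_H = 483 °F → (483 − 32) × 5/9 = 250.56 °C = 523.71 K.
T_C = 19 °C → 19 + 273.15 = 292.15 K.
W = η·Q_H = 0.15 × 116 = 17.40 kJ, so Q_C = Q_H − W = 98.60 kJ.
Reservoir entropy changes: ΔS_H = −Q_H/T_H = −116/523.71 = -0.2215 kJ/K and ΔS_C = +Q_C/T_C = 98.60/292.15 = 0.3375 kJ/K.
ΔS_univ = −Q_H/T_H + Q_C/T_C = 0.116 kJ/K (> 0, since η = 0.15 < η_Carnot = 0.442).

ΔS_univ ≈ 0.116 kJ/K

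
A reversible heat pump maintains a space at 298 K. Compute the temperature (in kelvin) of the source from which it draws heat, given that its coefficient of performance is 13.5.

COP_HP = T_H/(T_H − T_C) ⇒ T_C = T_H·(COP_HP − 1)/COP_HP = 298.00 × (13.5 − 1)/13.5 = 276 K.

T_C ≈ 276 K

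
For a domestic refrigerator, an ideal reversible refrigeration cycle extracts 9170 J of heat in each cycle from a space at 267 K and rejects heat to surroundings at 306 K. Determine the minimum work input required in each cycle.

W_in ≈ 1340 J

For a reversible refrigerator, COP_R = T_C/(T_H − T_C) = 267.00/39.00 = 6.8462.
W = Q_C/COP_R = 9170/6.8462 = 1340 J.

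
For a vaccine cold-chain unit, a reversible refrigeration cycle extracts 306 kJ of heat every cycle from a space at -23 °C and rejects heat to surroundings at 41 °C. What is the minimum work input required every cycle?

W_in ≈ 78.3 kJ

T_H = 41 °C → 41 + 273.15 = 314.15 K.
T_C = -23 °C → -23 + 273.15 = 250.15 K.
The reversible coefficient of performance is COP_R = T_C/(T_H − T_C) = 250.15/64.00 = 3.9086.
W = Q_C/COP_R = 306/3.9086 = 78.3 kJ.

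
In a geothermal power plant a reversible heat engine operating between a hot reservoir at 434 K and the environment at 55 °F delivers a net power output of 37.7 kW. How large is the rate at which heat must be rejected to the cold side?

Q̇_C ≈ 72.8 kW

T_C = 55 °F → (55 − 32) × 5/9 = 12.78 °C = 285.93 K.
For a reversible engine, η = 1 − T_C/T_H = 1 − 285.93/434.00 = 0.3412.
Since Q_C/Q_H = T_C/T_H and Q_H = W/η, Q_C = W·T_C/(T_H − T_C) = 37.7 × 285.93/148.07 = 72.8 kW.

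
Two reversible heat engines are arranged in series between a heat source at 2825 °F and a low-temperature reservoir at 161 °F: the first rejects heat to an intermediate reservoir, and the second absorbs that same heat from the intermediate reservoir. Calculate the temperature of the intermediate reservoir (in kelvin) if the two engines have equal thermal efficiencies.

T_m ≈ 793 K

T_H = 2825 °F → (2825 − 32) × 5/9 = 1551.67 °C = 1824.82 K.
T_C = 161 °F → (161 − 32) × 5/9 = 71.67 °C = 344.82 K.
Equal efficiencies require 1 − T_m/T_H = 1 − T_C/T_m, i.e. T_m/T_H = T_C/T_m, so T_m = √(T_H·T_C) = √(1824.82 × 344.82) = 793 K.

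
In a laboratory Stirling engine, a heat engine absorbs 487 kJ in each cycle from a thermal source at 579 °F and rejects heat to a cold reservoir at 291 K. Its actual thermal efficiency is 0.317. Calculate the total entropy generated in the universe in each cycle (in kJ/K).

T_H = 579 °F → (579 − 32) × 5/9 = 303.89 °C = 577.04 K.
W = η·Q_H = 0.317 × 487 = 154.4 kJ, so Q_C = Q_H − W = 332.6 kJ.
Entropy balance on the reservoirs: −Q_H/T_H = -0.8440 kJ/K, +Q_C/T_C = 1.143 kJ/K.
ΔS_univ = −Q_H/T_H + Q_C/T_C = 0.299 kJ/K (> 0, since η = 0.317 < η_Carnot = 0.496).

ΔS_univ ≈ 0.299 kJ/K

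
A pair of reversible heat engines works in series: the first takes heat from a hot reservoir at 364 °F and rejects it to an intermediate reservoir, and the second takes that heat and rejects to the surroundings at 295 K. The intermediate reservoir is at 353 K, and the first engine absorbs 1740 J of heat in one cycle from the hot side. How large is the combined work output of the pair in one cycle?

T_H = 364 °F → (364 − 32) × 5/9 = 184.44 °C = 457.59 K.
Two reversible stages in series are equivalent to a single Carnot engine between T_H and T_C, so η_total = 1 − T_C/T_H = 1 − 295.00/457.59 = 0.3553.
W_total = η_total · Q_H = 0.3553 × 1740 = 618 J.

W_total ≈ 618 J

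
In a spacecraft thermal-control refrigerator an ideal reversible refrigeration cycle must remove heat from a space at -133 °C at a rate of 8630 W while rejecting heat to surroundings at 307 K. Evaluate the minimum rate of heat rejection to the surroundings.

T_C = -133 °C → -133 + 273.15 = 140.15 K.
For a reversible cycle Q_H/Q_C = T_H/T_C, so Q_H = Q_C·T_H/T_C = 8630 × 307.00/140.15 = 18900 W.

Q̇_H ≈ 18900 W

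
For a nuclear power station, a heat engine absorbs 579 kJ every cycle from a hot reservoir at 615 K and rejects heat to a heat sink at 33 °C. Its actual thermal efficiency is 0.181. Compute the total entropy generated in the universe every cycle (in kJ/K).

T_C = 33 °C → 33 + 273.15 = 306.15 K.
W = η·Q_H = 0.181 × 579 = 104.8 kJ, so Q_C = Q_H − W = 474.2 kJ.
Reservoir entropy changes: ΔS_H = −Q_H/T_H = −579/615.00 = -0.9415 kJ/K and ΔS_C = +Q_C/T_C = 474.2/306.15 = 1.549 kJ/K.
ΔS_univ = −Q_H/T_H + Q_C/T_C = 0.607 kJ/K (> 0, since η = 0.181 < η_Carnot = 0.502).

ΔS_univ ≈ 0.607 kJ/K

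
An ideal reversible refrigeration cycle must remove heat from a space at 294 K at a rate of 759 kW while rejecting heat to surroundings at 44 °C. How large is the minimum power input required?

T_H = 44 °C → 44 + 273.15 = 317.15 K.
For a reversible refrigerator, COP_R = T_C/(T_H − T_C) = 294.00/23.15 = 12.6998.
W = Q_C/COP_R = 759/12.6998 = 59.8 kW.

Ẇ_in ≈ 59.8 kW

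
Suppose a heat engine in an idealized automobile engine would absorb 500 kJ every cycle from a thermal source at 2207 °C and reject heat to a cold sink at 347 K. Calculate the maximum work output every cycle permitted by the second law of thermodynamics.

W_max ≈ 430.0 kJ

T_H = 2207 °C → 2207 + 273.15 = 2480.15 K.
No engine can exceed the Carnot limit: η_max = 1 − T_C/T_H = 1 − 347.00/2480.15 = 0.8601.
W_max = η_max · Q_H = 0.8601 × 500 = 430.0 kJ.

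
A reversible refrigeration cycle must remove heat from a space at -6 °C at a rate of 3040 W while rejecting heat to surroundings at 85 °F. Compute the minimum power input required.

T_H = 85 °F → (85 − 32) × 5/9 = 29.44 °C = 302.59 K.
T_C = -6 °C → -6 + 273.15 = 267.15 K.
The reversible coefficient of performance is COP_R = T_C/(T_H − T_C) = 267.15/35.44 = 7.5371.
W = Q_C/COP_R = 3040/7.5371 = 403 W.

Ẇ_in ≈ 403 W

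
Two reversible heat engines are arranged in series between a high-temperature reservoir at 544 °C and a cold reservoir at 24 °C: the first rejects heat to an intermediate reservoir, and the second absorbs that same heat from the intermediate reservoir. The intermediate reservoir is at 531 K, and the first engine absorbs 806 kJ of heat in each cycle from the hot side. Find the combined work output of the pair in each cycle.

W_total ≈ 513 kJ

T_H = 544 °C → 544 + 273.15 = 817.15 K.
T_C = 24 °C → 24 + 273.15 = 297.15 K.
Two reversible stages in series are equivalent to a single Carnot engine between T_H and T_C, so η_total = 1 − T_C/T_H = 1 − 297.15/817.15 = 0.6364.
W_total = η_total · Q_H = 0.6364 × 806 = 513 kJ.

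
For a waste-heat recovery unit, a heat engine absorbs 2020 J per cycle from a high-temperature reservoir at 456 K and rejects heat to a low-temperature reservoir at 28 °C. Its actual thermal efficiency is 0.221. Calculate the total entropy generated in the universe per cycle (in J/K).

ΔS_univ ≈ 0.795 J/K

T_C = 28 °C → 28 + 273.15 = 301.15 K.
W = η·Q_H = 0.221 × 2020 = 446.4 J, so Q_C = Q_H − W = 1574 J.
Reservoir entropy changes: ΔS_H = −Q_H/T_H = −2020/456.00 = -4.430 J/K and ΔS_C = +Q_C/T_C = 1574/301.15 = 5.225 J/K.
ΔS_univ = −Q_H/T_H + Q_C/T_C = 0.795 J/K (> 0, since η = 0.221 < η_Carnot = 0.340).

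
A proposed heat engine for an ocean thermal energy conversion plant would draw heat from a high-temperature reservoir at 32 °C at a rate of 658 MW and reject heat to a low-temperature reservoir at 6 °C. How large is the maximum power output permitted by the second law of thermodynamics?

T_H = 32 °C → 32 + 273.15 = 305.15 K.
T_C = 6 °C → 6 + 273.15 = 279.15 K.
The upper bound on efficiency is η_max = 1 − T_C/T_H = 1 − 279.15/305.15 = 0.0852.
W_max = η_max · Q_H = 0.0852 × 658 = 56.1 MW.

Ẇ_max ≈ 56.1 MW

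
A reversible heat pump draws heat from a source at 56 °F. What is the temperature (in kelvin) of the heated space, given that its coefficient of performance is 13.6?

T_C = 56 °F → (56 − 32) × 5/9 = 13.33 °C = 286.48 K.
COP_HP = T_H/(T_H − T_C) ⇒ T_H = T_C·COP_HP/(COP_HP − 1) = 286.48 × 13.6/(13.6 − 1) = 309 K.

T_H ≈ 309 K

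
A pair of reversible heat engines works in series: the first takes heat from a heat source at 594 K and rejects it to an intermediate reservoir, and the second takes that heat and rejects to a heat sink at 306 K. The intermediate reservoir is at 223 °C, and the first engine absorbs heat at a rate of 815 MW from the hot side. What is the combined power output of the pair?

Ẇ_total ≈ 395 MW

Two reversible stages in series are equivalent to a single Carnot engine between T_H and T_C, so η_total = 1 − T_C/T_H = 1 − 306.00/594.00 = 0.4848.
W_total = η_total · Q_H = 0.4848 × 815 = 395 MW.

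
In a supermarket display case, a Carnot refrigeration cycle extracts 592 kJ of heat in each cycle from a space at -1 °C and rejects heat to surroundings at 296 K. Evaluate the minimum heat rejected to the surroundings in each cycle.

T_C = -1 °C → -1 + 273.15 = 272.15 K.
For a reversible cycle Q_H/Q_C = T_H/T_C, so Q_H = Q_C·T_H/T_C = 592 × 296.00/272.15 = 643.9 kJ.

Q_H ≈ 643.9 kJ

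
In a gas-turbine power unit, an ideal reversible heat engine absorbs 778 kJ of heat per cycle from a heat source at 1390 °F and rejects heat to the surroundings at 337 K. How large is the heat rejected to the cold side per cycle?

Q_C ≈ 255 kJ

T_H = 1390 °F → (1390 − 32) × 5/9 = 754.44 °C = 1027.59 K.
For a reversible engine, η = 1 − T_C/T_H = 1 − 337.00/1027.59 = 0.6720.
For a reversible cycle Q_C/Q_H = T_C/T_H, so Q_C = 778 × 337.00/1027.59 = 255 kJ.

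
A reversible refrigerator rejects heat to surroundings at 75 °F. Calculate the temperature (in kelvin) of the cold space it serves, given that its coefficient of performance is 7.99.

T_C ≈ 264 K

T_H = 75 °F → (75 − 32) × 5/9 = 23.89 °C = 297.04 K.
COP_R = T_C/(T_H − T_C) ⇒ T_C = T_H·COP_R/(1 + COP_R) = 297.04 × 7.99/(1 + 7.99) = 264 K.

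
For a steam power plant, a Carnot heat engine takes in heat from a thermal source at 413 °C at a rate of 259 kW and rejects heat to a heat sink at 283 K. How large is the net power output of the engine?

Ẇ ≈ 152.2 kW

T_H = 413 °C → 413 + 273.15 = 686.15 K.
Since the cycle is reversible, η = 1 − T_C/T_H = 1 − 283.00/686.15 = 0.5876.
W = η·Q_H = 0.5876 × 259 = 152.2 kW.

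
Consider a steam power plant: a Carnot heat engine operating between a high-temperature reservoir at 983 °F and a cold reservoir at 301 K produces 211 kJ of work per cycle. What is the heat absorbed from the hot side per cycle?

T_H = 983 °F → (983 − 32) × 5/9 = 528.33 °C = 801.48 K.
For a reversible engine, η = 1 − T_C/T_H = 1 − 301.00/801.48 = 0.6244.
Q_H = W/η = 211/0.6244 = 338 kJ.

Q_H ≈ 338 kJ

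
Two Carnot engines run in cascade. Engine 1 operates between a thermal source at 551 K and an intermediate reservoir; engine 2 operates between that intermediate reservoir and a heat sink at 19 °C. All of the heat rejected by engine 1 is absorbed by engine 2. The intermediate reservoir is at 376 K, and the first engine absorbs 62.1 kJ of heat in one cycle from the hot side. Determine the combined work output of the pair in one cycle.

W_total ≈ 29.17 kJ

T_C = 19 °C → 19 + 273.15 = 292.15 K.
Two reversible stages in series are equivalent to a single Carnot engine between T_H and T_C, so η_total = 1 − T_C/T_H = 1 − 292.15/551.00 = 0.4698.
W_total = η_total · Q_H = 0.4698 × 62.1 = 29.17 kJ.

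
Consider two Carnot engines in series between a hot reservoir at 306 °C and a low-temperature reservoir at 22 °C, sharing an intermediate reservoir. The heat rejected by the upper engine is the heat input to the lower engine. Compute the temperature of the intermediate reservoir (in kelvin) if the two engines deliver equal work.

T_m ≈ 437 K

T_H = 306 °C → 306 + 273.15 = 579.15 K.
T_C = 22 °C → 22 + 273.15 = 295.15 K.
For reversible stages Q_m = Q_H·(T_m/T_H). Setting W₁ = Q_H(1 − T_m/T_H) equal to W₂ = Q_m(1 − T_C/T_m) = Q_H·(T_m − T_C)/T_H gives T_H − T_m = T_m − T_C, so T_m = (T_H + T_C)/2 = (579.15 + 295.15)/2 = 437 K.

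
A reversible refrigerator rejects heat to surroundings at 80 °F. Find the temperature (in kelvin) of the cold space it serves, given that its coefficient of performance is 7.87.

T_C ≈ 266 K

T_H = 80 °F → (80 − 32) × 5/9 = 26.67 °C = 299.82 K.
COP_R = T_C/(T_H − T_C) ⇒ T_C = T_H·COP_R/(1 + COP_R) = 299.82 × 7.87/(1 + 7.87) = 266 K.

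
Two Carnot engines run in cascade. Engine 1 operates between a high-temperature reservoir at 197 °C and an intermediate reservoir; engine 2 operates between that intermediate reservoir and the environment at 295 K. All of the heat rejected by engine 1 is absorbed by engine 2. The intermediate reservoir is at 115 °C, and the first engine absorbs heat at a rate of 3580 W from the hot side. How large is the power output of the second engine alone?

T_H = 197 °C → 197 + 273.15 = 470.15 K.
T_m = 115 °C → 115 + 273.15 = 388.15 K.
Heat entering the second stage: Q_m = Q_H·(T_m/T_H) = 3580 × 388.15/470.15 = 2960 W.
Second-stage efficiency η₂ = 1 − T_C/T_m = 1 − 295.00/388.15 = 0.2400, so W₂ = η₂·Q_m = 709 W.

Ẇ₂ ≈ 709 W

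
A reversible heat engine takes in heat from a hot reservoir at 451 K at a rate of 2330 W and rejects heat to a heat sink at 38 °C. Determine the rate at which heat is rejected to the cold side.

T_C = 38 °C → 38 + 273.15 = 311.15 K.
η_rev = 1 − T_C/T_H = 1 − 311.15/451.00 = 0.3101.
For a reversible cycle Q_C/Q_H = T_C/T_H, so Q_C = 2330 × 311.15/451.00 = 1607 W.

Q̇_C ≈ 1607 W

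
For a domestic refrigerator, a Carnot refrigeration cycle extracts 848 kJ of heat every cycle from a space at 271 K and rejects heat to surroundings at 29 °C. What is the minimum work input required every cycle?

T_H = 29 °C → 29 + 273.15 = 302.15 K.
For a reversible refrigerator, COP_R = T_C/(T_H − T_C) = 271.00/31.15 = 8.6998.
W = Q_C/COP_R = 848/8.6998 = 97.47 kJ.

W_in ≈ 97.47 kJ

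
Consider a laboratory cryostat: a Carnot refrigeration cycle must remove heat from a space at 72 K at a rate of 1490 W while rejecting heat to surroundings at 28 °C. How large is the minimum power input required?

Ẇ_in ≈ 4742 W

T_H = 28 °C → 28 + 273.15 = 301.15 K.
Carnot COP: COP_R = T_C/(T_H − T_C) = 72.00/229.15 = 0.3142.
W = Q_C/COP_R = 1490/0.3142 = 4742 W.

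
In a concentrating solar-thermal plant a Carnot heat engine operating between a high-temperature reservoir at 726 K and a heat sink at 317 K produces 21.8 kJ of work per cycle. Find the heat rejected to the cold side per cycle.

Carnot efficiency: η = 1 − T_C/T_H = 1 − 317.00/726.00 = 0.5634.
Since Q_C/Q_H = T_C/T_H and Q_H = W/η, Q_C = W·T_C/(T_H − T_C) = 21.8 × 317.00/409.00 = 16.90 kJ.

Q_C ≈ 16.90 kJ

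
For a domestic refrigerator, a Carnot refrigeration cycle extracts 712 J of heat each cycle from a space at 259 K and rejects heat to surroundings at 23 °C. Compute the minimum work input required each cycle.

T_H = 23 °C → 23 + 273.15 = 296.15 K.
Carnot COP: COP_R = T_C/(T_H − T_C) = 259.00/37.15 = 6.9717.
W = Q_C/COP_R = 712/6.9717 = 102 J.

W_in ≈ 102 J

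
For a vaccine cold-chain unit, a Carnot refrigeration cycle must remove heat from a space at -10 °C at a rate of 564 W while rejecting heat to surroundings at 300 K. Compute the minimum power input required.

Ẇ_in ≈ 79.0 W

T_C = -10 °C → -10 + 273.15 = 263.15 K.
COP_R = T_C/(T_H − T_C) = 263.15/36.85 = 7.1411.
W = Q_C/COP_R = 564/7.1411 = 79.0 W.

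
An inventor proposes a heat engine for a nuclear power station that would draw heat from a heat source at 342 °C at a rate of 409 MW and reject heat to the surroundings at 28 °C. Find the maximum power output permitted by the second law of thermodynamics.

Ẇ_max ≈ 209 MW

T_H = 342 °C → 342 + 273.15 = 615.15 K.
T_C = 28 °C → 28 + 273.15 = 301.15 K.
No engine can exceed the Carnot limit: η_max = 1 − T_C/T_H = 1 − 301.15/615.15 = 0.5104.
W_max = η_max · Q_H = 0.5104 × 409 = 209 MW.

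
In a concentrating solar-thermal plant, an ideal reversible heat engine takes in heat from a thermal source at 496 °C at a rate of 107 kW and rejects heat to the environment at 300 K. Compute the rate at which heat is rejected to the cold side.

Q̇_C ≈ 41.73 kW

T_H = 496 °C → 496 + 273.15 = 769.15 K.
Carnot efficiency: η = 1 − T_C/T_H = 1 − 300.00/769.15 = 0.6100.
For a reversible cycle Q_C/Q_H = T_C/T_H, so Q_C = 107 × 300.00/769.15 = 41.73 kW.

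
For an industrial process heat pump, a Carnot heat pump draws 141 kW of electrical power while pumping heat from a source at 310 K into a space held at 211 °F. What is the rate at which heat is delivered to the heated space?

T_H = 211 °F → (211 − 32) × 5/9 = 99.44 °C = 372.59 K.
The Carnot heat-pump COP is COP_HP = T_H/(T_H − T_C) = 372.59/62.59 = 5.9525.
Q_H = COP_HP · W = 5.9525 × 141 = 839.3 kW.

Q̇_H ≈ 839.3 kW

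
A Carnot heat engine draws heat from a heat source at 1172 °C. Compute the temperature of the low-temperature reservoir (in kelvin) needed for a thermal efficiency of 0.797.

T_C ≈ 293 K

T_H = 1172 °C → 1172 + 273.15 = 1445.15 K.
From η = 1 − T_C/T_H, T_C = T_H·(1 − η) = 1445.15 × (1 − 0.797) = 293 K.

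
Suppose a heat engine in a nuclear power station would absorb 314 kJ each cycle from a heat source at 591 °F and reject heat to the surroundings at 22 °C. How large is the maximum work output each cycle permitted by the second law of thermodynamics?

W_max ≈ 155 kJ

T_H = 591 °F → (591 − 32) × 5/9 = 310.56 °C = 583.71 K.
T_C = 22 °C → 22 + 273.15 = 295.15 K.
No engine can exceed the Carnot limit: η_max = 1 − T_C/T_H = 1 − 295.15/583.71 = 0.4944.
W_max = η_max · Q_H = 0.4944 × 314 = 155 kJ.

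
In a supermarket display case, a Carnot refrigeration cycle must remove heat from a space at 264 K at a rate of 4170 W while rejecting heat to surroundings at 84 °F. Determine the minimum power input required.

T_H = 84 °F → (84 − 32) × 5/9 = 28.89 °C = 302.04 K.
COP_R = T_C/(T_H − T_C) = 264.00/38.04 = 6.9403.
W = Q_C/COP_R = 4170/6.9403 = 601 W.

Ẇ_in ≈ 601 W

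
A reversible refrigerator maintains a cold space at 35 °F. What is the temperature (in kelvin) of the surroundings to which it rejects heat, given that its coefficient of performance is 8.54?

T_C = 35 °F → (35 − 32) × 5/9 = 1.67 °C = 274.82 K.
COP_R = T_C/(T_H − T_C) ⇒ T_H = T_C·(1 + 1/COP_R) = 274.82 × (1 + 1/8.54) = 307 K.

T_H ≈ 307 K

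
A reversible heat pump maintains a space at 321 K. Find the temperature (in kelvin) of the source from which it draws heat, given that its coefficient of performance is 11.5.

T_C ≈ 293 K

COP_HP = T_H/(T_H − T_C) ⇒ T_C = T_H·(COP_HP − 1)/COP_HP = 321.00 × (11.5 − 1)/11.5 = 293 K.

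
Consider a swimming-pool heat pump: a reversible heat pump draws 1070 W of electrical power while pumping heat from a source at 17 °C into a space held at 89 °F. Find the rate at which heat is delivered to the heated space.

Q̇_H ≈ 22200 W

T_H = 89 °F → (89 − 32) × 5/9 = 31.67 °C = 304.82 K.
T_C = 17 °C → 17 + 273.15 = 290.15 K.
COP_HP = T_H/(T_H − T_C) = 304.82/14.67 = 20.7830.
Q_H = COP_HP · W = 20.7830 × 1070 = 22200 W.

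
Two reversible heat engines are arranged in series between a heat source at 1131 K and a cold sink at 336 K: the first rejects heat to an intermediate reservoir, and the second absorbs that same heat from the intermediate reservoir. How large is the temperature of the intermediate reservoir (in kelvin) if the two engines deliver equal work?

T_m ≈ 734 K

For reversible stages Q_m = Q_H·(T_m/T_H). Setting W₁ = Q_H(1 − T_m/T_H) equal to W₂ = Q_m(1 − T_C/T_m) = Q_H·(T_m − T_C)/T_H gives T_H − T_m = T_m − T_C, so T_m = (T_H + T_C)/2 = (1131.00 + 336.00)/2 = 734 K.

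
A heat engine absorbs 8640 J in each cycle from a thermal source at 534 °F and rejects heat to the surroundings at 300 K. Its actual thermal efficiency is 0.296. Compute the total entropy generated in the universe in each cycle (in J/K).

T_H = 534 °F → (534 − 32) × 5/9 = 278.89 °C = 552.04 K.
W = η·Q_H = 0.296 × 8640 = 2557 J, so Q_C = Q_H − W = 6083 J.
Entropy balance on the reservoirs: −Q_H/T_H = -15.65 J/K, +Q_C/T_C = 20.28 J/K.
ΔS_univ = −Q_H/T_H + Q_C/T_C = 4.62 J/K (> 0, since η = 0.296 < η_Carnot = 0.457).

ΔS_univ ≈ 4.62 J/K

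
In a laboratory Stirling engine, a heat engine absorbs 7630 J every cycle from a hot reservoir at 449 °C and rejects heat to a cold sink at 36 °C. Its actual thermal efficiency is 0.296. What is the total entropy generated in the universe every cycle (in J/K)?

ΔS_univ ≈ 6.81 J/K

T_H = 449 °C → 449 + 273.15 = 722.15 K.
T_C = 36 °C → 36 + 273.15 = 309.15 K.
W = η·Q_H = 0.296 × 7630 = 2258 J, so Q_C = Q_H − W = 5372 J.
Reservoir entropy changes: ΔS_H = −Q_H/T_H = −7630/722.15 = -10.57 J/K and ΔS_C = +Q_C/T_C = 5372/309.15 = 17.38 J/K.
ΔS_univ = −Q_H/T_H + Q_C/T_C = 6.81 J/K (> 0, since η = 0.296 < η_Carnot = 0.572).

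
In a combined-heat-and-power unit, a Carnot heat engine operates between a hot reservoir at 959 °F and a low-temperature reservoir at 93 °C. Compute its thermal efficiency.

T_H = 959 °F → (959 − 32) × 5/9 = 515.00 °C = 788.15 K.
T_C = 93 °C → 93 + 273.15 = 366.15 K.
η_rev = 1 − T_C/T_H = 1 − 366.15/788.15 = 0.535.

η ≈ 0.535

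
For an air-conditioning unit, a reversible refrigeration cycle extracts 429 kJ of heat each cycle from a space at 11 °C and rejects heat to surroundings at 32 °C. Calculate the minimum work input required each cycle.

T_H = 32 °C → 32 + 273.15 = 305.15 K.
T_C = 11 °C → 11 + 273.15 = 284.15 K.
Carnot COP: COP_R = T_C/(T_H − T_C) = 284.15/21.00 = 13.5310.
W = Q_C/COP_R = 429/13.5310 = 31.7 kJ.

W_in ≈ 31.7 kJ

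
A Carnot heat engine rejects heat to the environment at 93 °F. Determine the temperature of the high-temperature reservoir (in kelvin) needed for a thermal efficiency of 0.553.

T_C = 93 °F → (93 − 32) × 5/9 = 33.89 °C = 307.04 K.
From η = 1 − T_C/T_H, solving for T_H gives T_H = T_C/(1 − η) = 307.04/(1 − 0.553) = 687 K.

T_H ≈ 687 K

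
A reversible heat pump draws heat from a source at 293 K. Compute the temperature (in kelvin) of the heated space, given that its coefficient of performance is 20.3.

T_H ≈ 308.2 K

COP_HP = T_H/(T_H − T_C) ⇒ T_H = T_C·COP_HP/(COP_HP − 1) = 293.00 × 20.3/(20.3 − 1) = 308.2 K.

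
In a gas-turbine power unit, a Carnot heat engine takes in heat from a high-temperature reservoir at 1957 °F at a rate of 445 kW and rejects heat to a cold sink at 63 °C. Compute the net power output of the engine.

Ẇ ≈ 334 kW

T_H = 1957 °F → (1957 − 32) × 5/9 = 1069.44 °C = 1342.59 K.
T_C = 63 °C → 63 + 273.15 = 336.15 K.
For a reversible engine, η = 1 − T_C/T_H = 1 − 336.15/1342.59 = 0.7496.
W = η·Q_H = 0.7496 × 445 = 334 kW.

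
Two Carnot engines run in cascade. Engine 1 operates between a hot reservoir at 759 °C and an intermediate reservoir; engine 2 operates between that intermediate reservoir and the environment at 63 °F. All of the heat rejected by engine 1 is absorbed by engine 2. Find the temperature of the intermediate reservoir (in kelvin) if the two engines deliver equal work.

T_m ≈ 661.3 K

T_H = 759 °C → 759 + 273.15 = 1032.15 K.
T_C = 63 °F → (63 − 32) × 5/9 = 17.22 °C = 290.37 K.
For reversible stages Q_m = Q_H·(T_m/T_H). Setting W₁ = Q_H(1 − T_m/T_H) equal to W₂ = Q_m(1 − T_C/T_m) = Q_H·(T_m − T_C)/T_H gives T_H − T_m = T_m − T_C, so T_m = (T_H + T_C)/2 = (1032.15 + 290.37)/2 = 661.3 K.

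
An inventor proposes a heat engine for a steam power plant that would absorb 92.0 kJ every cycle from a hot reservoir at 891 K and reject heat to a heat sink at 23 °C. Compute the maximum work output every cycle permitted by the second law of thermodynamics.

T_C = 23 °C → 23 + 273.15 = 296.15 K.
The upper bound on efficiency is η_max = 1 − T_C/T_H = 1 − 296.15/891.00 = 0.6676.
W_max = η_max · Q_H = 0.6676 × 92.0 = 61.42 kJ.

W_max ≈ 61.42 kJ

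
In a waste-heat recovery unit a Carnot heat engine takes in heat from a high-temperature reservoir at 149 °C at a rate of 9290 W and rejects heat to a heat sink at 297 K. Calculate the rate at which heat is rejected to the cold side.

Q̇_C ≈ 6540 W

T_H = 149 °C → 149 + 273.15 = 422.15 K.
For a reversible engine, η = 1 − T_C/T_H = 1 − 297.00/422.15 = 0.2965.
For a reversible cycle Q_C/Q_H = T_C/T_H, so Q_C = 9290 × 297.00/422.15 = 6540 W.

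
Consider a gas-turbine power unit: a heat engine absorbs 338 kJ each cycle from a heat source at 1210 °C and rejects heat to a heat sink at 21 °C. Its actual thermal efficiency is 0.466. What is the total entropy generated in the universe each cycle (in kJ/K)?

ΔS_univ ≈ 0.386 kJ/K

T_H = 1210 °C → 1210 + 273.15 = 1483.15 K.
T_C = 21 °C → 21 + 273.15 = 294.15 K.
W = η·Q_H = 0.466 × 338 = 157.5 kJ, so Q_C = Q_H − W = 180.5 kJ.
Reservoir entropy changes: ΔS_H = −Q_H/T_H = −338/1483.15 = -0.2279 kJ/K and ΔS_C = +Q_C/T_C = 180.5/294.15 = 0.6136 kJ/K.
ΔS_univ = −Q_H/T_H + Q_C/T_C = 0.386 kJ/K (> 0, since η = 0.466 < η_Carnot = 0.802).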